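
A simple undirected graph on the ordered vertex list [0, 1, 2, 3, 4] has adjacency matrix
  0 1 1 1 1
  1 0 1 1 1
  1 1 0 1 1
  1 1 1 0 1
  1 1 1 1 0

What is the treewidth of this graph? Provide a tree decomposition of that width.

Treewidth 4.
One optimal decomposition is:
Bags: B1 = {0, 1, 2, 3, 4}
Tree: (single bag)

A single bag containing all 5 vertices is trivially a valid decomposition of width 4. For the lower bound, the 5 vertices {0, 1, 2, 3, 4} are pairwise adjacent, and any tree decomposition puts a clique entirely inside one bag — forcing width ≥ 4. Therefore the treewidth is 4.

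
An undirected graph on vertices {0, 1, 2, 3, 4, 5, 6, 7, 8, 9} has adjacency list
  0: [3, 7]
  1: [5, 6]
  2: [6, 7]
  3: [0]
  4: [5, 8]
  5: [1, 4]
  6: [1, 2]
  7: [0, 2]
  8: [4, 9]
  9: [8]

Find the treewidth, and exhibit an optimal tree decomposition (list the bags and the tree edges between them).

Each bag holds 2 vertices, so the decomposition has width 1, which upper-bounds the treewidth. G has an edge, so its treewidth is at least 1. Therefore the treewidth is 1.

Treewidth 1.
Bags: B1 = {0, 3}  B2 = {0, 7}  B3 = {2, 7}  B4 = {2, 6}  B5 = {1, 6}  B6 = {1, 5}  B7 = {4, 5}  B8 = {4, 8}  B9 = {8, 9}
Tree: B1–B2, B2–B3, B3–B4, B4–B5, B5–B6, B6–B7, B7–B8, B8–B9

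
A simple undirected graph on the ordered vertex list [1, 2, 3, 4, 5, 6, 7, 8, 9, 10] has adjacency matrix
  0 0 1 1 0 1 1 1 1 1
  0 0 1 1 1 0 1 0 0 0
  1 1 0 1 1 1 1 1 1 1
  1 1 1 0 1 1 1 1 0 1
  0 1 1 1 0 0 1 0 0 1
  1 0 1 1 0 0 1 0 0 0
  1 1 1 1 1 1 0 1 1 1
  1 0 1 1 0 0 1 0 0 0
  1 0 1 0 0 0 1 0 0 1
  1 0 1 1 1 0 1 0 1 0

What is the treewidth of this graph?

A width-4 tree decomposition is:
Bags: B1 = {1, 3, 4, 7, 10}  B2 = {3, 4, 5, 7, 10}  B3 = {1, 3, 4, 7, 8}  B4 = {2, 3, 4, 5, 7}  B5 = {1, 3, 4, 6, 7}  B6 = {1, 3, 7, 9, 10}
Tree: B1–B2, B1–B3, B2–B4, B1–B5, B1–B6
Each bag holds 5 vertices, so the decomposition has width 4, which upper-bounds the treewidth. For the lower bound, the 5 vertices {1, 3, 7, 9, 10} are pairwise adjacent, and any tree decomposition puts a clique entirely inside one bag — forcing width ≥ 4. The upper and lower bounds meet at 4, so that is the treewidth.

4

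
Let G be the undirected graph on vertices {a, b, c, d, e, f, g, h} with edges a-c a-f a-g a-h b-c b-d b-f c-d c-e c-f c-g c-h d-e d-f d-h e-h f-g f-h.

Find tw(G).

3

A width-3 tree decomposition is:
Bags: B1 = {a, c, f, g}  B2 = {a, c, f, h}  B3 = {c, d, f, h}  B4 = {b, c, d, f}  B5 = {c, d, e, h}
Tree: B1–B2, B2–B3, B3–B4, B3–B5
The largest bag has 4 vertices, giving width 3; this decomposition certifies tw(G) ≤ 3. Conversely, {c, d, e, h} is a clique of size 4, and the vertices of any clique must share a bag in every tree decomposition; so some bag has ≥ 4 vertices and tw(G) ≥ 3. Hence tw(G) = 3 exactly.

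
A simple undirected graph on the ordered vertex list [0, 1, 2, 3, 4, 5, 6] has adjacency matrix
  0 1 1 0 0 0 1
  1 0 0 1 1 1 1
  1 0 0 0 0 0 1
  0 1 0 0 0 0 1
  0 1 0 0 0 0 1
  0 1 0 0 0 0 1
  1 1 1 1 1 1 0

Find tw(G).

2

A width-2 tree decomposition is:
Bags: B1 = {1, 3, 6}  B2 = {1, 5, 6}  B3 = {0, 1, 6}  B4 = {0, 2, 6}  B5 = {1, 4, 6}
Tree: B1–B2, B1–B3, B3–B4, B2–B5
Every bag has size at most 3, so the width is 3 − 1 = 2 and tw(G) ≤ 2. On the other hand G contains the 3-clique {0, 1, 6}. A clique must lie in a single bag of any decomposition, so no decomposition can have width below 2. Hence tw(G) = 2 exactly.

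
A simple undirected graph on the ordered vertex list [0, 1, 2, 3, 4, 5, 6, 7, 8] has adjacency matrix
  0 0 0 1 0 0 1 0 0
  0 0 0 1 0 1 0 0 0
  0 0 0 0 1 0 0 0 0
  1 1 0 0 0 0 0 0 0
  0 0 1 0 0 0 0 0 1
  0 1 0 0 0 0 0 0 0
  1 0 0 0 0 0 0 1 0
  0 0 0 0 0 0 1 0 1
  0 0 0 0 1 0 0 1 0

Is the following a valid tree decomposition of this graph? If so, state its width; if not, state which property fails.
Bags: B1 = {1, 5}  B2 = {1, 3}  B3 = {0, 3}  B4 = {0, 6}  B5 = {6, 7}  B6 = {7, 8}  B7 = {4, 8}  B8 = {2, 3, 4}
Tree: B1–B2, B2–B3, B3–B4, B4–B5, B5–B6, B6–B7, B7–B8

A tree decomposition must satisfy three properties: every vertex lies in some bag; for every edge, both endpoints lie together in some bag; and for every vertex, the bags containing it form a connected subtree. Here bags containing vertex 3 are not connected in the tree, so the decomposition is invalid.

No — bags containing vertex 3 are not connected in the tree.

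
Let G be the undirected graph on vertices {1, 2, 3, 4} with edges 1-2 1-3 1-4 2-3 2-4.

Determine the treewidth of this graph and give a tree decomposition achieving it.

Treewidth 2.
Bags: B1 = {1, 2, 3}  B2 = {1, 2, 4}
Tree: B1–B2

Every bag has size at most 3, so the width is 3 − 1 = 2 and tw(G) ≤ 2. On the other hand G contains the 3-clique {1, 2, 3}. A clique must lie in a single bag of any decomposition, so no decomposition can have width below 2. Combining the bounds, tw(G) = 2.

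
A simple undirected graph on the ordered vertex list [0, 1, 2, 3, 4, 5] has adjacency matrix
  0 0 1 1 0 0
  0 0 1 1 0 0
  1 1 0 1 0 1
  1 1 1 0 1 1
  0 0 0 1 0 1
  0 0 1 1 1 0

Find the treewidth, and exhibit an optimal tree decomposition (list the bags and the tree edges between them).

Treewidth 2.
Bags: B1 = {2, 3, 5}  B2 = {3, 4, 5}  B3 = {1, 2, 3}  B4 = {0, 2, 3}
Tree: B1–B2, B1–B3, B1–B4

The largest bag has 3 vertices, giving width 2; this decomposition certifies tw(G) ≤ 2. Conversely, {0, 2, 3} is a clique of size 3, and the vertices of any clique must share a bag in every tree decomposition; so some bag has ≥ 3 vertices and tw(G) ≥ 2. The upper and lower bounds meet at 2, so that is the treewidth.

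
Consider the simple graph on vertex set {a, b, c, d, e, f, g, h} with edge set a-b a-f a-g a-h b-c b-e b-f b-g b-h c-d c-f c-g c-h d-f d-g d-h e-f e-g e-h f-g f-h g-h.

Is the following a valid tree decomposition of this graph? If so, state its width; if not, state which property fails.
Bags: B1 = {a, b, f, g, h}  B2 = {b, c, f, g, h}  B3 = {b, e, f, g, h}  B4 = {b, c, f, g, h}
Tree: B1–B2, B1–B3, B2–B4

A tree decomposition must satisfy three properties: every vertex lies in some bag; for every edge, both endpoints lie together in some bag; and for every vertex, the bags containing it form a connected subtree. Here vertex d appears in no bag, so the decomposition is invalid.

No — vertex d appears in no bag.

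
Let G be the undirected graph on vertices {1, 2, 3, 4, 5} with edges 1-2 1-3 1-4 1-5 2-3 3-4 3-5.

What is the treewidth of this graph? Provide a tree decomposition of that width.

Treewidth 2.
One optimal decomposition is:
Bags: B1 = {1, 2, 3}  B2 = {1, 3, 5}  B3 = {1, 3, 4}
Tree: B1–B2, B1–B3

Each bag holds 3 vertices, so the decomposition has width 2, which upper-bounds the treewidth. On the other hand G contains the 3-clique {1, 2, 3}. A clique must lie in a single bag of any decomposition, so no decomposition can have width below 2. Therefore the treewidth is 2.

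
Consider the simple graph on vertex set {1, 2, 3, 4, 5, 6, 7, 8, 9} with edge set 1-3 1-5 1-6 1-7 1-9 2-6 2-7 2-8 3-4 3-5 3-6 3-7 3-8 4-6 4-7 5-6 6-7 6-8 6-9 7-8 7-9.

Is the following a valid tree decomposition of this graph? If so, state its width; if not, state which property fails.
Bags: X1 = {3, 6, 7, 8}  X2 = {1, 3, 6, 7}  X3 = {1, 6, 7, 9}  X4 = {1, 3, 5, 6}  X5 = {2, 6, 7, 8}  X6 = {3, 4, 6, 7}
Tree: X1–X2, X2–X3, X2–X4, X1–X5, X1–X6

Vertex coverage: the bags together contain {1, 2, 3, 4, 5, 6, 7, 8, 9}, the full vertex set. Edge coverage: each edge of G has both endpoints in at least one bag. Running intersection: for every vertex, the bags containing it form a connected subtree. All three properties hold, so this is a valid tree decomposition of width max|bag| − 1 = 3, and hence tw(G) ≤ 3.

Yes; width 3.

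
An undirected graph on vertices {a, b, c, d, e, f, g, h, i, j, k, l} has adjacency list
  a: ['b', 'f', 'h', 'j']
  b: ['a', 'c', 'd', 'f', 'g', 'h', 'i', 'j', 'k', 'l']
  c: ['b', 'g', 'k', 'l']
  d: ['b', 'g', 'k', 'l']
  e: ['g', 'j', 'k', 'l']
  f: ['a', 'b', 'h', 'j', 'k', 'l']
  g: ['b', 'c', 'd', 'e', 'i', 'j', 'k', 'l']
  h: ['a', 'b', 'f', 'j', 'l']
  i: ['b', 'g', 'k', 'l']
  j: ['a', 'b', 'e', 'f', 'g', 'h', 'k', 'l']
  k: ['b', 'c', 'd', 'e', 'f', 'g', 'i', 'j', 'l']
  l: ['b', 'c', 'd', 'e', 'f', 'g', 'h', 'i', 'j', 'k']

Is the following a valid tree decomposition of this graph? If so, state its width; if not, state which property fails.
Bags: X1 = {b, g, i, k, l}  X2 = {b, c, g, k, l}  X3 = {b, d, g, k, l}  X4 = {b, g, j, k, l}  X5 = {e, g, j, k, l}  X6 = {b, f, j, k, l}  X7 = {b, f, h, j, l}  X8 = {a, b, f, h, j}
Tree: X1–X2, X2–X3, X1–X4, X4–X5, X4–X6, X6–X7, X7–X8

Checking the three conditions: (i) the bags cover all of {a, b, c, d, e, f, g, h, i, j, k, l}; (ii) for each edge, some bag contains both endpoints; (iii) the bags containing any fixed vertex form a subtree. All hold, so the decomposition is valid with width 5 − 1 = 4.

Yes; width 4.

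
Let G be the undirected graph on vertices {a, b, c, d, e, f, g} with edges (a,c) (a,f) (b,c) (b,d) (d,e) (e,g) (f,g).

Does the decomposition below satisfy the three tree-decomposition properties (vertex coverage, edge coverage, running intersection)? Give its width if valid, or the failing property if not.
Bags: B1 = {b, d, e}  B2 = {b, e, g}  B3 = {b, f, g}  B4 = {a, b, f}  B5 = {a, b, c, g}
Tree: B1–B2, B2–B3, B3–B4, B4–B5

A tree decomposition must satisfy three properties: every vertex lies in some bag; for every edge, both endpoints lie together in some bag; and for every vertex, the bags containing it form a connected subtree. Here bags containing vertex g are not connected in the tree, so the decomposition is invalid.

No — bags containing vertex g are not connected in the tree.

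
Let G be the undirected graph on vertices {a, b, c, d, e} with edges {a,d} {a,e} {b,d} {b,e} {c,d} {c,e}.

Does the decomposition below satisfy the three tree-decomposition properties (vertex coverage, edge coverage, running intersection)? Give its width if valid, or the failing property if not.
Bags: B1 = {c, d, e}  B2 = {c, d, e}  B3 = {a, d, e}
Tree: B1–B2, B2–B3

A tree decomposition must satisfy three properties: every vertex lies in some bag; for every edge, both endpoints lie together in some bag; and for every vertex, the bags containing it form a connected subtree. Here vertex b appears in no bag, so the decomposition is invalid.

No — vertex b appears in no bag.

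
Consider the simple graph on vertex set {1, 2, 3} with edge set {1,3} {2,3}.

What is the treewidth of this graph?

A width-1 tree decomposition is:
Bags: B1 = {2, 3}  B2 = {1, 3}
Tree: B1–B2
The largest bag has 2 vertices, giving width 1; this decomposition certifies tw(G) ≤ 1. G has an edge, so its treewidth is at least 1. Therefore the treewidth is 1.

1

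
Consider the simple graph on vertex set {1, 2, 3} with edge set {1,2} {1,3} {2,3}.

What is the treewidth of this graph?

A width-2 tree decomposition is:
Bags: B1 = {1, 2, 3}
Tree: (single bag)
A single bag containing all 3 vertices is trivially a valid decomposition of width 2. On the other hand G contains the 3-clique {1, 2, 3}. A clique must lie in a single bag of any decomposition, so no decomposition can have width below 2. The upper and lower bounds meet at 2, so that is the treewidth.

2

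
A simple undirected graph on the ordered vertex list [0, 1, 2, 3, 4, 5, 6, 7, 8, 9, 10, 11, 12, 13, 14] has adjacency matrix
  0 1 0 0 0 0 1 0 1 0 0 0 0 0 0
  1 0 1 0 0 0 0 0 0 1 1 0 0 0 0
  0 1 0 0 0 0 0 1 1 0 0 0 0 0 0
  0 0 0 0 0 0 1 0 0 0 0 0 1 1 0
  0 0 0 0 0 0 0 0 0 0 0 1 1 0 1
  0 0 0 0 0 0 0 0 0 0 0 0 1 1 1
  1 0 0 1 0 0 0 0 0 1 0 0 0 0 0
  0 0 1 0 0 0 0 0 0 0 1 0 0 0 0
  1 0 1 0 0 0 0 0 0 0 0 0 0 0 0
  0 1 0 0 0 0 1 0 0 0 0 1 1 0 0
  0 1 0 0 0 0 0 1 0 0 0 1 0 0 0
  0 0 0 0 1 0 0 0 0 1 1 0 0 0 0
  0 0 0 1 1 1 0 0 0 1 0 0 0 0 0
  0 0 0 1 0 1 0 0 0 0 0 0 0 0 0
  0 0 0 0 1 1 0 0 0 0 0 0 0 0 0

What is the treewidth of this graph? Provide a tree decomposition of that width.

The largest bag has 4 vertices, giving width 3; this decomposition certifies tw(G) ≤ 3. For the lower bound: the 4 vertex sets {5,13,14}, {4}, {12}, {3,6,9,11} are disjoint, each induces a connected subgraph, and every pair is joined by at least one edge of G. Contracting each set to a single vertex therefore yields K_{4} as a minor, and since treewidth is minor-monotone, tw(G) ≥ tw(K_{4}) = 3. The upper and lower bounds meet at 3, so that is the treewidth.

Treewidth 3.
Bags: B1 = {4, 5, 13, 14}  B2 = {4, 5, 12, 13}  B3 = {3, 4, 12, 13}  B4 = {3, 4, 11, 12}  B5 = {3, 9, 11, 12}  B6 = {3, 6, 9, 11}  B7 = {6, 9, 10, 11}  B8 = {1, 6, 9, 10}  B9 = {0, 1, 6, 10}  B10 = {0, 1, 7, 10}  B11 = {0, 1, 2, 7}  B12 = {0, 2, 7, 8}
Tree: B1–B2, B2–B3, B3–B4, B4–B5, B5–B6, B6–B7, B7–B8, B8–B9, B9–B10, B10–B11, B11–B12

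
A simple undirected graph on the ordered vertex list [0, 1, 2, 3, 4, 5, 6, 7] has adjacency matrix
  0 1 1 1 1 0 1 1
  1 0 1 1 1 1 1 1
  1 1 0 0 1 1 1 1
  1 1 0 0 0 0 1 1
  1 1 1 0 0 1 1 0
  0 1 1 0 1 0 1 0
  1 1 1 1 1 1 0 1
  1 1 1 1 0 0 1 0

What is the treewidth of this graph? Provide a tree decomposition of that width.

Each bag holds 5 vertices, so the decomposition has width 4, which upper-bounds the treewidth. On the other hand G contains the 5-clique {0, 1, 2, 4, 6}. A clique must lie in a single bag of any decomposition, so no decomposition can have width below 4. Combining the bounds, tw(G) = 4.

Treewidth 4.
Bags: B1 = {0, 1, 2, 6, 7}  B2 = {0, 1, 2, 4, 6}  B3 = {1, 2, 4, 5, 6}  B4 = {0, 1, 3, 6, 7}
Tree: B1–B2, B2–B3, B1–B4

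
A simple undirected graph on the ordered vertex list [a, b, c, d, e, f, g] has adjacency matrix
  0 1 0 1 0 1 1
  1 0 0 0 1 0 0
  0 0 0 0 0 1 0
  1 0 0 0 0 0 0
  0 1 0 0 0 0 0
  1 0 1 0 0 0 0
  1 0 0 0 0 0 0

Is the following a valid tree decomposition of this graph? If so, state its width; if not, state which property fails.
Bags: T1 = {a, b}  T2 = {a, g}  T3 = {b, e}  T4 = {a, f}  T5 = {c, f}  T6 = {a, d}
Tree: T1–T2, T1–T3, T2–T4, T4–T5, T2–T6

Yes; width 1.

Every vertex of G appears in some bag (union = {a, b, c, d, e, f, g}); every edge is covered by a bag; and for each vertex v the set of bags containing v is connected in the bag tree. The decomposition is therefore valid. The largest bag has 2 vertices, so the width is 1.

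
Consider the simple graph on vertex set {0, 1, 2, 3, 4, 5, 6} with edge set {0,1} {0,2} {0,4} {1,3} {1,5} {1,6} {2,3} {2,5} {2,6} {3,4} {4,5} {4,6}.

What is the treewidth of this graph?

A width-3 tree decomposition is:
Bags: B1 = {1, 2, 3, 4}  B2 = {0, 1, 2, 4}  B3 = {1, 2, 4, 5}  B4 = {1, 2, 4, 6}
Tree: B1–B2, B2–B3, B3–B4
The largest bag has 4 vertices, giving width 3; this decomposition certifies tw(G) ≤ 3. For the lower bound: the 4 vertex sets {1,3}, {0,4}, {2}, {5} are disjoint, each induces a connected subgraph, and every pair is joined by at least one edge of G. Contracting each set to a single vertex therefore yields K_{4} as a minor, and since treewidth is minor-monotone, tw(G) ≥ tw(K_{4}) = 3. Hence tw(G) = 3 exactly.

3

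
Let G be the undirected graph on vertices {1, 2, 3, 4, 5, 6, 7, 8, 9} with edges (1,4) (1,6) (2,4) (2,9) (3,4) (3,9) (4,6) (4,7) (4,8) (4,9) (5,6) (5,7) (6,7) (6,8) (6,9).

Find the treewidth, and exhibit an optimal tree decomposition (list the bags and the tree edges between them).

Treewidth 2.
One optimal decomposition is:
Bags: B1 = {4, 6, 9}  B2 = {3, 4, 9}  B3 = {4, 6, 7}  B4 = {2, 4, 9}  B5 = {5, 6, 7}  B6 = {1, 4, 6}  B7 = {4, 6, 8}
Tree: B1–B2, B1–B3, B2–B4, B3–B5, B1–B6, B1–B7

Each bag holds 3 vertices, so the decomposition has width 2, which upper-bounds the treewidth. Conversely, {2, 4, 9} is a clique of size 3, and the vertices of any clique must share a bag in every tree decomposition; so some bag has ≥ 3 vertices and tw(G) ≥ 2. The upper and lower bounds meet at 2, so that is the treewidth.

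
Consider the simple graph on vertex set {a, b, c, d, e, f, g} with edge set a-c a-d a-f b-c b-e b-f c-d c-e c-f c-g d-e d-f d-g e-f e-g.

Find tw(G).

A width-3 tree decomposition is:
Bags: B1 = {c, d, e, g}  B2 = {c, d, e, f}  B3 = {a, c, d, f}  B4 = {b, c, e, f}
Tree: B1–B2, B2–B3, B2–B4
Every bag has size at most 4, so the width is 4 − 1 = 3 and tw(G) ≤ 3. For the lower bound, the 4 vertices {c, d, e, g} are pairwise adjacent, and any tree decomposition puts a clique entirely inside one bag — forcing width ≥ 3. The upper and lower bounds meet at 3, so that is the treewidth.

3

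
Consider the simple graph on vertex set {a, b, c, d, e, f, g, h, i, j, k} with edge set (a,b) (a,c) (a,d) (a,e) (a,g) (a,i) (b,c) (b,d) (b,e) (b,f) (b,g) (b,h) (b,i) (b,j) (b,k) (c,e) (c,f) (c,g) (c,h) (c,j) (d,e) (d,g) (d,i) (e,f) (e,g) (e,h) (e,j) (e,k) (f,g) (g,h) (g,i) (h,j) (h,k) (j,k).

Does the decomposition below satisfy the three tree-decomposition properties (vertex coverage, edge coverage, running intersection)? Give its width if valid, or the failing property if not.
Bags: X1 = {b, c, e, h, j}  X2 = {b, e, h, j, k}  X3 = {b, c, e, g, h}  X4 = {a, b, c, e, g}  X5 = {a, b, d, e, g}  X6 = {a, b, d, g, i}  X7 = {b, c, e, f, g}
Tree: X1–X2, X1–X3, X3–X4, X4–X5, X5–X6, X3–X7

Yes; width 4.

Every vertex of G appears in some bag (union = {a, b, c, d, e, f, g, h, i, j, k}); every edge is covered by a bag; and for each vertex v the set of bags containing v is connected in the bag tree. The decomposition is therefore valid. The largest bag has 5 vertices, so the width is 4.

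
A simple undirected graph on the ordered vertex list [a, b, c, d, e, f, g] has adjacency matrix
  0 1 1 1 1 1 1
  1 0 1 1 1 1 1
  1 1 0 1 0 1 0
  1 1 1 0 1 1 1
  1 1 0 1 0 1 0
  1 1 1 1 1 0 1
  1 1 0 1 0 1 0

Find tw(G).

4

A width-4 tree decomposition is:
Bags: B1 = {a, b, c, d, f}  B2 = {a, b, d, e, f}  B3 = {a, b, d, f, g}
Tree: B1–B2, B2–B3
Each bag holds 5 vertices, so the decomposition has width 4, which upper-bounds the treewidth. For the lower bound, the 5 vertices {a, b, d, f, g} are pairwise adjacent, and any tree decomposition puts a clique entirely inside one bag — forcing width ≥ 4. Hence tw(G) = 4 exactly.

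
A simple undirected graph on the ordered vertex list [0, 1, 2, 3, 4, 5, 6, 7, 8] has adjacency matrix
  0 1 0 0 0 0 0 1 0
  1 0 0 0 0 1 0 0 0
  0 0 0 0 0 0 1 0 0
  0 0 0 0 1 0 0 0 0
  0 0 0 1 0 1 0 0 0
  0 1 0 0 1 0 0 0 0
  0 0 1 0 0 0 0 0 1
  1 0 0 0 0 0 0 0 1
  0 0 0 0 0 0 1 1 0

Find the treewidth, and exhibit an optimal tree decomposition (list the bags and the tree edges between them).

Each bag holds 2 vertices, so the decomposition has width 1, which upper-bounds the treewidth. G has an edge, so its treewidth is at least 1. Therefore the treewidth is 1.

Treewidth 1.
One such decomposition:
Bags: B1 = {2, 6}  B2 = {6, 8}  B3 = {7, 8}  B4 = {0, 7}  B5 = {0, 1}  B6 = {1, 5}  B7 = {4, 5}  B8 = {3, 4}
Tree: B1–B2, B2–B3, B3–B4, B4–B5, B5–B6, B6–B7, B7–B8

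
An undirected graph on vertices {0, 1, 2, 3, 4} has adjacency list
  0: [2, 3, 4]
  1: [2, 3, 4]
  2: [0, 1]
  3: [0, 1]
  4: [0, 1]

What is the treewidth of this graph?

2

A width-2 tree decomposition is:
Bags: B1 = {0, 1, 2}  B2 = {0, 1, 4}  B3 = {0, 1, 3}
Tree: B1–B2, B2–B3
Every bag has size at most 3, so the width is 3 − 1 = 2 and tw(G) ≤ 2. For the lower bound, G contains the cycle 2–1–4–0–2, so G is not a forest; only forests have treewidth ≤ 1, hence tw(G) ≥ 2. Hence tw(G) = 2 exactly.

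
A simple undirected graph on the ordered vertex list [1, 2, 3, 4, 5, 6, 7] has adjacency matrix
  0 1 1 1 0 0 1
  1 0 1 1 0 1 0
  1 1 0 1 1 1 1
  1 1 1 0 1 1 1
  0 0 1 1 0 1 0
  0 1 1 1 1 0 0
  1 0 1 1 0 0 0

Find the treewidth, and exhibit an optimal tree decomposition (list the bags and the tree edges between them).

Treewidth 3.
One such decomposition:
Bags: B1 = {2, 3, 4, 6}  B2 = {1, 2, 3, 4}  B3 = {3, 4, 5, 6}  B4 = {1, 3, 4, 7}
Tree: B1–B2, B1–B3, B2–B4

Each bag holds 4 vertices, so the decomposition has width 3, which upper-bounds the treewidth. Conversely, {1, 2, 3, 4} is a clique of size 4, and the vertices of any clique must share a bag in every tree decomposition; so some bag has ≥ 4 vertices and tw(G) ≥ 3. The upper and lower bounds meet at 3, so that is the treewidth.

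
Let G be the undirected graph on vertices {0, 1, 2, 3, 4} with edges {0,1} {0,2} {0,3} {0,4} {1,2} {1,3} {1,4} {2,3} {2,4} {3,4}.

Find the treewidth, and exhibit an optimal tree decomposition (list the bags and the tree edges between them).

Treewidth 4.
One such decomposition:
Bags: B1 = {0, 1, 2, 3, 4}
Tree: (single bag)

With just one bag of size 5, the width is 5 − 1 = 4, so tw(G) ≤ 4. For the lower bound, the 5 vertices {0, 1, 2, 3, 4} are pairwise adjacent, and any tree decomposition puts a clique entirely inside one bag — forcing width ≥ 4. Combining the bounds, tw(G) = 4.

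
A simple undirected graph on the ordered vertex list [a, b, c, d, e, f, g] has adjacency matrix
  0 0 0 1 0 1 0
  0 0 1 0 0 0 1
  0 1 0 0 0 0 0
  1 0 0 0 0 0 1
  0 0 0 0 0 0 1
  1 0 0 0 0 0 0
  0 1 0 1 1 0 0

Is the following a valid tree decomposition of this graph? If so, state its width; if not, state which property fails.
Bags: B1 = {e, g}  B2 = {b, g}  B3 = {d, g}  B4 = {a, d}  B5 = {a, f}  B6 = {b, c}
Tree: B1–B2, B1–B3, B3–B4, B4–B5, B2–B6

Vertex coverage: the bags together contain {a, b, c, d, e, f, g}, the full vertex set. Edge coverage: each edge of G has both endpoints in at least one bag. Running intersection: for every vertex, the bags containing it form a connected subtree. All three properties hold, so this is a valid tree decomposition of width max|bag| − 1 = 1, and hence tw(G) ≤ 1.

Yes; width 1.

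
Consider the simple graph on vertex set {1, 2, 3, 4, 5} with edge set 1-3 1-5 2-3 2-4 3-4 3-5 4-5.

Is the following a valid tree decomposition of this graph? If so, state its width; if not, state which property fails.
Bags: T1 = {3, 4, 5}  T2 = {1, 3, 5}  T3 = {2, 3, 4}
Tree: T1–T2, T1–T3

Vertex coverage: the bags together contain {1, 2, 3, 4, 5}, the full vertex set. Edge coverage: each edge of G has both endpoints in at least one bag. Running intersection: for every vertex, the bags containing it form a connected subtree. All three properties hold, so this is a valid tree decomposition of width max|bag| − 1 = 2, and hence tw(G) ≤ 2.

Yes; width 2.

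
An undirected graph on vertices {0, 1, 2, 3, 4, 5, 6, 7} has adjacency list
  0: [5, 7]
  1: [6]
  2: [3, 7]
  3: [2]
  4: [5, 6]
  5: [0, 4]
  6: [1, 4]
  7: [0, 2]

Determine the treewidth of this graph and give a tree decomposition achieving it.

The largest bag has 2 vertices, giving width 1; this decomposition certifies tw(G) ≤ 1. Any graph with an edge has treewidth ≥ 1, and G has the edge 1–6. Therefore the treewidth is 1.

Treewidth 1.
One optimal decomposition is:
Bags: B1 = {1, 6}  B2 = {4, 6}  B3 = {4, 5}  B4 = {0, 5}  B5 = {0, 7}  B6 = {2, 7}  B7 = {2, 3}
Tree: B1–B2, B2–B3, B3–B4, B4–B5, B5–B6, B6–B7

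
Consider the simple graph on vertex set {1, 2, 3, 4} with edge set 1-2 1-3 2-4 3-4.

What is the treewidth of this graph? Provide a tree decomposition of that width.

Treewidth 2.
One optimal decomposition is:
Bags: B1 = {1, 3, 4}  B2 = {1, 2, 4}
Tree: B1–B2

Each bag holds 3 vertices, so the decomposition has width 2, which upper-bounds the treewidth. The edges 4–3–1–2–4 form a cycle, so G is not a tree and its treewidth is at least 2. Therefore the treewidth is 2.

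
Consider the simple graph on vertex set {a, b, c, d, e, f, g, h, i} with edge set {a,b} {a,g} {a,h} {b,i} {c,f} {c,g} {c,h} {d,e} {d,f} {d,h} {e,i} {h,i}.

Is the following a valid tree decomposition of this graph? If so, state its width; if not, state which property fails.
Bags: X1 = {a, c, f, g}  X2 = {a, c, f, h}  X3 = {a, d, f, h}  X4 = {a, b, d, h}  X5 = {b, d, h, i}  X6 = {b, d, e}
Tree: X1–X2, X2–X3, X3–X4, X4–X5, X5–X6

No — edge (i,e) lies in no bag.

A tree decomposition must satisfy three properties: every vertex lies in some bag; for every edge, both endpoints lie together in some bag; and for every vertex, the bags containing it form a connected subtree. Here edge (i,e) lies in no bag, so the decomposition is invalid.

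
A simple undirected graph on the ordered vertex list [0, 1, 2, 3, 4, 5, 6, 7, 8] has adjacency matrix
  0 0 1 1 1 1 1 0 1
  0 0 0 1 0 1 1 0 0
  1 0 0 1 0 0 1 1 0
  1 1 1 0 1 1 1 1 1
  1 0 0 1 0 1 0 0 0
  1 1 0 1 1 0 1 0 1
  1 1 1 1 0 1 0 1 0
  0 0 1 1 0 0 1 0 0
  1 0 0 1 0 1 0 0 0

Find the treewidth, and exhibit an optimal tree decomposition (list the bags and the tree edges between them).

Treewidth 3.
One optimal decomposition is:
Bags: B1 = {1, 3, 5, 6}  B2 = {0, 3, 5, 6}  B3 = {0, 2, 3, 6}  B4 = {0, 3, 4, 5}  B5 = {2, 3, 6, 7}  B6 = {0, 3, 5, 8}
Tree: B1–B2, B2–B3, B2–B4, B3–B5, B2–B6

Each bag holds 4 vertices, so the decomposition has width 3, which upper-bounds the treewidth. Conversely, {0, 2, 3, 6} is a clique of size 4, and the vertices of any clique must share a bag in every tree decomposition; so some bag has ≥ 4 vertices and tw(G) ≥ 3. Therefore the treewidth is 3.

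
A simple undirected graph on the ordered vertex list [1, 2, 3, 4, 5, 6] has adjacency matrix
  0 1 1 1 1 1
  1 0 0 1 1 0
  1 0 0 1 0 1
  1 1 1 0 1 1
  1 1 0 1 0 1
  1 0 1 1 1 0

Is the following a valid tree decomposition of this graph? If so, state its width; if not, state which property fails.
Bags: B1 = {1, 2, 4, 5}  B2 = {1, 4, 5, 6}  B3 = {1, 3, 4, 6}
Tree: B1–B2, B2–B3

Every vertex of G appears in some bag (union = {1, 2, 3, 4, 5, 6}); every edge is covered by a bag; and for each vertex v the set of bags containing v is connected in the bag tree. The decomposition is therefore valid. The largest bag has 4 vertices, so the width is 3.

Yes; width 3.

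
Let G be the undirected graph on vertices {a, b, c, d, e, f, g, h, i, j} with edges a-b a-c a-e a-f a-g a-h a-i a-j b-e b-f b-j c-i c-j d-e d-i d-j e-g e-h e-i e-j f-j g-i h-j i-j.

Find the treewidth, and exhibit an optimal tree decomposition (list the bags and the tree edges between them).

Each bag holds 4 vertices, so the decomposition has width 3, which upper-bounds the treewidth. On the other hand G contains the 4-clique {d, e, i, j}. A clique must lie in a single bag of any decomposition, so no decomposition can have width below 3. Therefore the treewidth is 3.

Treewidth 3.
One optimal decomposition is:
Bags: B1 = {a, e, h, j}  B2 = {a, e, i, j}  B3 = {a, c, i, j}  B4 = {a, e, g, i}  B5 = {a, b, e, j}  B6 = {a, b, f, j}  B7 = {d, e, i, j}
Tree: B1–B2, B2–B3, B2–B4, B1–B5, B5–B6, B2–B7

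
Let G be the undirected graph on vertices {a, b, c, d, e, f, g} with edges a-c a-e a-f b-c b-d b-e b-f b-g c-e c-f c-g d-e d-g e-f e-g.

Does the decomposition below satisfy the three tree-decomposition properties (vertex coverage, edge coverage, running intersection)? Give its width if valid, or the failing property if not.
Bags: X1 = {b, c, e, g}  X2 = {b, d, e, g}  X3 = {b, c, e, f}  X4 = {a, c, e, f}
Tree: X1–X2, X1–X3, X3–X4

Yes; width 3.

Every vertex of G appears in some bag (union = {a, b, c, d, e, f, g}); every edge is covered by a bag; and for each vertex v the set of bags containing v is connected in the bag tree. The decomposition is therefore valid. The largest bag has 4 vertices, so the width is 3.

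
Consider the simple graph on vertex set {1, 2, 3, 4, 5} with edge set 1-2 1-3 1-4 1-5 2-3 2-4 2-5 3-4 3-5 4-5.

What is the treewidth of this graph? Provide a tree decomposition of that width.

With just one bag of size 5, the width is 5 − 1 = 4, so tw(G) ≤ 4. On the other hand G contains the 5-clique {1, 2, 3, 4, 5}. A clique must lie in a single bag of any decomposition, so no decomposition can have width below 4. Combining the bounds, tw(G) = 4.

Treewidth 4.
Bags: B1 = {1, 2, 3, 4, 5}
Tree: (single bag)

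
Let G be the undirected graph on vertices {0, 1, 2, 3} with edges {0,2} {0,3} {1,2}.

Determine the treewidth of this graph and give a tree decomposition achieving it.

The largest bag has 2 vertices, giving width 1; this decomposition certifies tw(G) ≤ 1. Since G has at least one edge (e.g. 3–0), it is not an edgeless graph, so tw(G) ≥ 1. The upper and lower bounds meet at 1, so that is the treewidth.

Treewidth 1.
One such decomposition:
Bags: B1 = {0, 3}  B2 = {0, 2}  B3 = {1, 2}
Tree: B1–B2, B2–B3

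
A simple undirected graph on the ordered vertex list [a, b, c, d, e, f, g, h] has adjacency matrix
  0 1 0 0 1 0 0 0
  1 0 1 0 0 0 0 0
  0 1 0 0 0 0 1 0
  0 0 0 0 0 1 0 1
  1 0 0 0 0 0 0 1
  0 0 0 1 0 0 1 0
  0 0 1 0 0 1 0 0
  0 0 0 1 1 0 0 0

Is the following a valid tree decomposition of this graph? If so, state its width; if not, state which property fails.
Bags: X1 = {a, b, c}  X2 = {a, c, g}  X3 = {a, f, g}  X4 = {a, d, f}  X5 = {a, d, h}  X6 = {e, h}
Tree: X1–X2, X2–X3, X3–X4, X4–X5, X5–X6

A tree decomposition must satisfy three properties: every vertex lies in some bag; for every edge, both endpoints lie together in some bag; and for every vertex, the bags containing it form a connected subtree. Here edge (a,e) lies in no bag, so the decomposition is invalid.

No — edge (a,e) lies in no bag.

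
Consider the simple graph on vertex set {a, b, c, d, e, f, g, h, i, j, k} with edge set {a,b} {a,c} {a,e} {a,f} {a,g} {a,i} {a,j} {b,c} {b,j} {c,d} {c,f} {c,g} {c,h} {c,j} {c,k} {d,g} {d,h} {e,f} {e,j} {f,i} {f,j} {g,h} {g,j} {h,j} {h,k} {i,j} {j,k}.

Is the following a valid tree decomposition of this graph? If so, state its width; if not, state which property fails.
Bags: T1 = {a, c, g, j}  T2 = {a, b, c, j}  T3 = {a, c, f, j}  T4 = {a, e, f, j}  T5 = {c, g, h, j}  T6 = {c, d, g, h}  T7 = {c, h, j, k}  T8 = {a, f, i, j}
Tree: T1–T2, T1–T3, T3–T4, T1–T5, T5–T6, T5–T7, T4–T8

Yes; width 3.

Vertex coverage: the bags together contain {a, b, c, d, e, f, g, h, i, j, k}, the full vertex set. Edge coverage: each edge of G has both endpoints in at least one bag. Running intersection: for every vertex, the bags containing it form a connected subtree. All three properties hold, so this is a valid tree decomposition of width max|bag| − 1 = 3, and hence tw(G) ≤ 3.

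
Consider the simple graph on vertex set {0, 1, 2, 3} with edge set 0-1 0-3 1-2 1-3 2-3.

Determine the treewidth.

A width-2 tree decomposition is:
Bags: B1 = {1, 2, 3}  B2 = {0, 1, 3}
Tree: B1–B2
The largest bag has 3 vertices, giving width 2; this decomposition certifies tw(G) ≤ 2. On the other hand G contains the 3-clique {0, 1, 3}. A clique must lie in a single bag of any decomposition, so no decomposition can have width below 2. Therefore the treewidth is 2.

2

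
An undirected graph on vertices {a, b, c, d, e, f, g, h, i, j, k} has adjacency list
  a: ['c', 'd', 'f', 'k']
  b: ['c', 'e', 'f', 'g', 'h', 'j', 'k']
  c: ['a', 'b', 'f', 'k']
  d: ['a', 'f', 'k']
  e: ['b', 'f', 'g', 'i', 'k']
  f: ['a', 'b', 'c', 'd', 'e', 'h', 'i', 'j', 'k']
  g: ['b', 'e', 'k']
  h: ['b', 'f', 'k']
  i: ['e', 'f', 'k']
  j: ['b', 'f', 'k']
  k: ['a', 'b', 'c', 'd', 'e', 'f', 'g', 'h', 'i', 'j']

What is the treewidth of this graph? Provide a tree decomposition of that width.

Every bag has size at most 4, so the width is 4 − 1 = 3 and tw(G) ≤ 3. Conversely, {b, e, g, k} is a clique of size 4, and the vertices of any clique must share a bag in every tree decomposition; so some bag has ≥ 4 vertices and tw(G) ≥ 3. The upper and lower bounds meet at 3, so that is the treewidth.

Treewidth 3.
One such decomposition:
Bags: B1 = {b, c, f, k}  B2 = {b, e, f, k}  B3 = {b, f, j, k}  B4 = {e, f, i, k}  B5 = {a, c, f, k}  B6 = {b, e, g, k}  B7 = {a, d, f, k}  B8 = {b, f, h, k}
Tree: B1–B2, B2–B3, B2–B4, B1–B5, B2–B6, B5–B7, B1–B8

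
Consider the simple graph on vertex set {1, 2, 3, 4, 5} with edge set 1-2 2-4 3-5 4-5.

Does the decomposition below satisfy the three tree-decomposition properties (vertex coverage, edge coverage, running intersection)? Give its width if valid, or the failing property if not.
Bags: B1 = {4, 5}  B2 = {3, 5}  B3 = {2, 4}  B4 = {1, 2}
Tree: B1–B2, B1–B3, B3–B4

Checking the three conditions: (i) the bags cover all of {1, 2, 3, 4, 5}; (ii) for each edge, some bag contains both endpoints; (iii) the bags containing any fixed vertex form a subtree. All hold, so the decomposition is valid with width 2 − 1 = 1.

Yes; width 1.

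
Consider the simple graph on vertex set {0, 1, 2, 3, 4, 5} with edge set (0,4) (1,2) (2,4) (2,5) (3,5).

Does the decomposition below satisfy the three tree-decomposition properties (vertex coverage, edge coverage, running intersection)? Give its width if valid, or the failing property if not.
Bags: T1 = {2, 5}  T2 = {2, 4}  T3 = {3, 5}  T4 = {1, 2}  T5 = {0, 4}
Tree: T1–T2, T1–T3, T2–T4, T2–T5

Yes; width 1.

Every vertex of G appears in some bag (union = {0, 1, 2, 3, 4, 5}); every edge is covered by a bag; and for each vertex v the set of bags containing v is connected in the bag tree. The decomposition is therefore valid. The largest bag has 2 vertices, so the width is 1.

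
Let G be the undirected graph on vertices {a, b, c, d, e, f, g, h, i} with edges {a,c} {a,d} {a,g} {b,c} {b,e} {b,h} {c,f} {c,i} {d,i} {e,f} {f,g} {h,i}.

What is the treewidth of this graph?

3

A width-3 tree decomposition is:
Bags: B1 = {a, d, g, i}  B2 = {a, c, g, i}  B3 = {c, f, g, i}  B4 = {c, f, h, i}  B5 = {b, c, f, h}  B6 = {b, e, f, h}
Tree: B1–B2, B2–B3, B3–B4, B4–B5, B5–B6
Every bag has size at most 4, so the width is 4 − 1 = 3 and tw(G) ≤ 3. For the lower bound: the 4 vertex sets {a,d,g}, {i}, {c}, {b,e,f,h} are disjoint, each induces a connected subgraph, and every pair is joined by at least one edge of G. Contracting each set to a single vertex therefore yields K_{4} as a minor, and since treewidth is minor-monotone, tw(G) ≥ tw(K_{4}) = 3. Combining the bounds, tw(G) = 3.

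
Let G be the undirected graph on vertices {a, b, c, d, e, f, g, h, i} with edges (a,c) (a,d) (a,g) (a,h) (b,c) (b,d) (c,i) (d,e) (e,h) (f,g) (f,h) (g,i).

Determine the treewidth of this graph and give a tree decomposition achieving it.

Every bag has size at most 4, so the width is 4 − 1 = 3 and tw(G) ≤ 3. For the lower bound: the 4 vertex sets {b,d,e}, {h}, {a}, {c,f,g,i} are disjoint, each induces a connected subgraph, and every pair is joined by at least one edge of G. Contracting each set to a single vertex therefore yields K_{4} as a minor, and since treewidth is minor-monotone, tw(G) ≥ tw(K_{4}) = 3. The upper and lower bounds meet at 3, so that is the treewidth.

Treewidth 3.
Bags: B1 = {b, d, e, h}  B2 = {a, b, d, h}  B3 = {a, b, c, h}  B4 = {a, c, f, h}  B5 = {a, c, f, g}  B6 = {c, f, g, i}
Tree: B1–B2, B2–B3, B3–B4, B4–B5, B5–B6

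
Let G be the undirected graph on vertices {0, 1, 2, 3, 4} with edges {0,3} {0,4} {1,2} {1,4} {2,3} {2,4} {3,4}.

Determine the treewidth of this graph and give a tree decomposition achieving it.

Treewidth 2.
One optimal decomposition is:
Bags: B1 = {2, 3, 4}  B2 = {1, 2, 4}  B3 = {0, 3, 4}
Tree: B1–B2, B1–B3

Each bag holds 3 vertices, so the decomposition has width 2, which upper-bounds the treewidth. For the lower bound, the 3 vertices {0, 3, 4} are pairwise adjacent, and any tree decomposition puts a clique entirely inside one bag — forcing width ≥ 2. Therefore the treewidth is 2.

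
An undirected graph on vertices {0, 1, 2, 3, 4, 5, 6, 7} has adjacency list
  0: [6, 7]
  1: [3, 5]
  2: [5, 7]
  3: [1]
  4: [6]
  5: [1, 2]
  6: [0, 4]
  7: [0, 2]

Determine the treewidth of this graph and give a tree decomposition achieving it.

The largest bag has 2 vertices, giving width 1; this decomposition certifies tw(G) ≤ 1. Since G has at least one edge (e.g. 4–6), it is not an edgeless graph, so tw(G) ≥ 1. Combining the bounds, tw(G) = 1.

Treewidth 1.
One such decomposition:
Bags: B1 = {4, 6}  B2 = {0, 6}  B3 = {0, 7}  B4 = {2, 7}  B5 = {2, 5}  B6 = {1, 5}  B7 = {1, 3}
Tree: B1–B2, B2–B3, B3–B4, B4–B5, B5–B6, B6–B7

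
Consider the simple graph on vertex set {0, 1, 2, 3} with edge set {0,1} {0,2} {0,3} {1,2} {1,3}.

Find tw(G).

2

A width-2 tree decomposition is:
Bags: B1 = {0, 1, 2}  B2 = {0, 1, 3}
Tree: B1–B2
Every bag has size at most 3, so the width is 3 − 1 = 2 and tw(G) ≤ 2. For the lower bound, the 3 vertices {0, 1, 2} are pairwise adjacent, and any tree decomposition puts a clique entirely inside one bag — forcing width ≥ 2. Hence tw(G) = 2 exactly.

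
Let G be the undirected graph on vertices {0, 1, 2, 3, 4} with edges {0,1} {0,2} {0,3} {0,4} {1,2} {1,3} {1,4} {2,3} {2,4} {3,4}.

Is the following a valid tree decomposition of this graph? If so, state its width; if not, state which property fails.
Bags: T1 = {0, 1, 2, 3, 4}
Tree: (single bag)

Vertex coverage: the bags together contain {0, 1, 2, 3, 4}, the full vertex set. Edge coverage: each edge of G has both endpoints in at least one bag. Running intersection: for every vertex, the bags containing it form a connected subtree. All three properties hold, so this is a valid tree decomposition of width max|bag| − 1 = 4, and hence tw(G) ≤ 4.

Yes; width 4.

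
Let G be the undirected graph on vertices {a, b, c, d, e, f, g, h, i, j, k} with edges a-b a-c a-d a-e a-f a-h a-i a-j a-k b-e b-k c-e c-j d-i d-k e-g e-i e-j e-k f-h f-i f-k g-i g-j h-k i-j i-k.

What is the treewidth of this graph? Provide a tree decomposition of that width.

The largest bag has 4 vertices, giving width 3; this decomposition certifies tw(G) ≤ 3. For the lower bound, the 4 vertices {e, g, i, j} are pairwise adjacent, and any tree decomposition puts a clique entirely inside one bag — forcing width ≥ 3. The upper and lower bounds meet at 3, so that is the treewidth.

Treewidth 3.
Bags: B1 = {a, d, i, k}  B2 = {a, e, i, k}  B3 = {a, e, i, j}  B4 = {a, f, i, k}  B5 = {a, b, e, k}  B6 = {e, g, i, j}  B7 = {a, c, e, j}  B8 = {a, f, h, k}
Tree: B1–B2, B2–B3, B2–B4, B2–B5, B3–B6, B3–B7, B4–B8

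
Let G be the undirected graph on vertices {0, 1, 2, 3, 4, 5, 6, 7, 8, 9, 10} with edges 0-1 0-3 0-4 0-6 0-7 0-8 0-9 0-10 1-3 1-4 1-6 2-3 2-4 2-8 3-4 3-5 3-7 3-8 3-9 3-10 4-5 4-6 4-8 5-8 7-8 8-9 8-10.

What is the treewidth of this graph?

3

A width-3 tree decomposition is:
Bags: B1 = {2, 3, 4, 8}  B2 = {0, 3, 4, 8}  B3 = {0, 1, 3, 4}  B4 = {0, 3, 8, 9}  B5 = {3, 4, 5, 8}  B6 = {0, 1, 4, 6}  B7 = {0, 3, 7, 8}  B8 = {0, 3, 8, 10}
Tree: B1–B2, B2–B3, B2–B4, B2–B5, B3–B6, B2–B7, B2–B8
The largest bag has 4 vertices, giving width 3; this decomposition certifies tw(G) ≤ 3. On the other hand G contains the 4-clique {0, 3, 8, 9}. A clique must lie in a single bag of any decomposition, so no decomposition can have width below 3. Combining the bounds, tw(G) = 3.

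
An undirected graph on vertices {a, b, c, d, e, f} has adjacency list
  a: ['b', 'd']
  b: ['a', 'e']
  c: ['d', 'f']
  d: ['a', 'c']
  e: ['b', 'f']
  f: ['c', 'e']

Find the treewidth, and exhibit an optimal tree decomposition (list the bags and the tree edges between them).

Treewidth 2.
One optimal decomposition is:
Bags: B1 = {c, e, f}  B2 = {b, c, e}  B3 = {a, b, c}  B4 = {a, c, d}
Tree: B1–B2, B2–B3, B3–B4

The largest bag has 3 vertices, giving width 2; this decomposition certifies tw(G) ≤ 2. For the lower bound, G contains the cycle c–f–e–b–a–d–c, so G is not a forest; only forests have treewidth ≤ 1, hence tw(G) ≥ 2. Hence tw(G) = 2 exactly.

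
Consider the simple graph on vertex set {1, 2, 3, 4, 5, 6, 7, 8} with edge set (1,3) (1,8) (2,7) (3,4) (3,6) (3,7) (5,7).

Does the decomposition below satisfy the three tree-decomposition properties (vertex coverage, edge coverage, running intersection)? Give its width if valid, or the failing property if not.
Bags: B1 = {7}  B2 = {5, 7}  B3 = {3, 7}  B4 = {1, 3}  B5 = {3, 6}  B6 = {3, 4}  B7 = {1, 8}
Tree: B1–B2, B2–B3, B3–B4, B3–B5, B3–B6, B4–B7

No — vertex 2 appears in no bag.

A tree decomposition must satisfy three properties: every vertex lies in some bag; for every edge, both endpoints lie together in some bag; and for every vertex, the bags containing it form a connected subtree. Here vertex 2 appears in no bag, so the decomposition is invalid.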